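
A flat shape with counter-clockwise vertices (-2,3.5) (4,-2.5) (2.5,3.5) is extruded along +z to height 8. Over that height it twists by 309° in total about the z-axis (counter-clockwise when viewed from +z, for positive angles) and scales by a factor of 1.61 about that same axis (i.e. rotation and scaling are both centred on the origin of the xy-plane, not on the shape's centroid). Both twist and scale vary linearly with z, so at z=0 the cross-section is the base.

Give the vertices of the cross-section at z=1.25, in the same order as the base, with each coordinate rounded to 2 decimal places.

t = z/height = 1.25/8 = 0.15625
s = 1 + (scale-1)·z/height = 1 + (1.61-1)·1.25/8 = 1.095313
θ = twist·z/height = 309°·1.25/8 = 48.2813° = 0.842667 rad
cos θ = 0.665475, sin θ = 0.746420 (intermediates below are computed at full precision and shown rounded to 5 d.p.)
v1: (-2,3.5) → rotate → (-3.94342,0.83632) → ×s → (-4.31928,0.91603) → (-4.32,0.92)
v2: (4,-2.5) → rotate → (4.52795,1.32200) → ×s → (4.95952,1.44800) → (4.96,1.45)
v3: (2.5,3.5) → rotate → (-0.94878,4.19521) → ×s → (-1.03922,4.59507) → (-1.04,4.60)

Cross-section at z=1.25: (-4.32,0.92) (4.96,1.45) (-1.04,4.60)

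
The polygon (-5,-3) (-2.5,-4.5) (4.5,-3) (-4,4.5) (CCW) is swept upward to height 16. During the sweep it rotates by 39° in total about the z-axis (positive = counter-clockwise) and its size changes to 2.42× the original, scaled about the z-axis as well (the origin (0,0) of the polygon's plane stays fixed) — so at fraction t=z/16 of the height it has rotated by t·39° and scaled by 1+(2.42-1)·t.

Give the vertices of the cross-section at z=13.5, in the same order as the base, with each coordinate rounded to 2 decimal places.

Cross-section at z=13.5: (-5.64,-11.51) (0.76,-11.29) (11.89,-0.16) (-12.76,3.53)

t = z/height = 13.5/16 = 0.84375
s = 1 + (scale-1)·z/height = 1 + (2.42-1)·13.5/16 = 2.198125
θ = twist·z/height = 39°·13.5/16 = 32.9063° = 0.574322 rad
cos θ = 0.839561, sin θ = 0.543266 (intermediates below are computed at full precision and shown rounded to 5 d.p.)
v1: (-5,-3) → rotate → (-2.56800,-5.23501) → ×s → (-5.64480,-11.50721) → (-5.64,-11.51)
v2: (-2.5,-4.5) → rotate → (0.34580,-5.13619) → ×s → (0.76010,-11.28998) → (0.76,-11.29)
v3: (4.5,-3) → rotate → (5.40782,-0.07398) → ×s → (11.88707,-0.16263) → (11.89,-0.16)
v4: (-4,4.5) → rotate → (-5.80294,1.60496) → ×s → (-12.75559,3.52790) → (-12.76,3.53)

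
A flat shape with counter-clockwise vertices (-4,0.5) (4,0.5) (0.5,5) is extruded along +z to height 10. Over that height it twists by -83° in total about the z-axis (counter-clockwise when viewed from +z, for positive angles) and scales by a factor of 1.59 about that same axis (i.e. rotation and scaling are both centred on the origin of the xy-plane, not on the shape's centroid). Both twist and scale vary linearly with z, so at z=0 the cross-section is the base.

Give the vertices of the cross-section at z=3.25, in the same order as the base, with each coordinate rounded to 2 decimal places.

t = z/height = 3.25/10 = 0.325
s = 1 + (scale-1)·z/height = 1 + (1.59-1)·3.25/10 = 1.191750
θ = twist·z/height = -83°·3.25/10 = -26.9750° = -0.470803 rad
cos θ = 0.891205, sin θ = -0.453602 (intermediates below are computed at full precision and shown rounded to 5 d.p.)
v1: (-4,0.5) → rotate → (-3.33802,2.26001) → ×s → (-3.97808,2.69337) → (-3.98,2.69)
v2: (4,0.5) → rotate → (3.79162,-1.36880) → ×s → (4.51866,-1.63127) → (4.52,-1.63)
v3: (0.5,5) → rotate → (2.71361,4.22922) → ×s → (3.23395,5.04018) → (3.23,5.04)

Cross-section at z=3.25: (-3.98,2.69) (4.52,-1.63) (3.23,5.04)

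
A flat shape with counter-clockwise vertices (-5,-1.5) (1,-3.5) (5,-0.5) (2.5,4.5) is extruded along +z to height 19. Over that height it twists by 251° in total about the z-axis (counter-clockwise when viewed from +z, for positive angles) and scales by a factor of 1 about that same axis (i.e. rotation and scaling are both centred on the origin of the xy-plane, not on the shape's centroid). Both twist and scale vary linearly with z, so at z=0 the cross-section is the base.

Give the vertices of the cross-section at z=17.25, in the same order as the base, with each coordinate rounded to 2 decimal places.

t = z/height = 17.25/19 = 0.907895
s = 1 + (scale-1)·z/height = 1 + (1-1)·17.25/19 = 1.000000
θ = twist·z/height = 251°·17.25/19 = 227.8816° = 3.977284 rad
cos θ = -0.670665, sin θ = -0.741760 (intermediates below are computed at full precision and shown rounded to 5 d.p.)
v1: (-5,-1.5) → rotate → (2.24069,4.71480) → ×s → (2.24069,4.71480) → (2.24,4.71)
v2: (1,-3.5) → rotate → (-3.26683,1.60557) → ×s → (-3.26683,1.60557) → (-3.27,1.61)
v3: (5,-0.5) → rotate → (-3.72421,-3.37347) → ×s → (-3.72421,-3.37347) → (-3.72,-3.37)
v4: (2.5,4.5) → rotate → (1.66126,-4.87239) → ×s → (1.66126,-4.87239) → (1.66,-4.87)

Cross-section at z=17.25: (2.24,4.71) (-3.27,1.61) (-3.72,-3.37) (1.66,-4.87)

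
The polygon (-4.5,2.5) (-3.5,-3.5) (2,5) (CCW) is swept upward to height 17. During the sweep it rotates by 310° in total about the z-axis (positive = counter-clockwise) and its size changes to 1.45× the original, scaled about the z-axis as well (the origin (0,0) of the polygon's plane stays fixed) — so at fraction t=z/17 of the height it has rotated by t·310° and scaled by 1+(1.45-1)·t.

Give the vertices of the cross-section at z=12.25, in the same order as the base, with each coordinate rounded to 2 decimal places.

t = z/height = 12.25/17 = 0.720588
s = 1 + (scale-1)·z/height = 1 + (1.45-1)·12.25/17 = 1.324265
θ = twist·z/height = 310°·12.25/17 = 223.3824° = 3.898758 rad
cos θ = -0.726786, sin θ = -0.686864 (intermediates below are computed at full precision and shown rounded to 5 d.p.)
v1: (-4.5,2.5) → rotate → (4.98770,1.27392) → ×s → (6.60503,1.68701) → (6.61,1.69)
v2: (-3.5,-3.5) → rotate → (0.13973,4.94777) → ×s → (0.18504,6.55216) → (0.19,6.55)
v3: (2,5) → rotate → (1.98075,-5.00766) → ×s → (2.62303,-6.63147) → (2.62,-6.63)

Cross-section at z=12.25: (6.61,1.69) (0.19,6.55) (2.62,-6.63)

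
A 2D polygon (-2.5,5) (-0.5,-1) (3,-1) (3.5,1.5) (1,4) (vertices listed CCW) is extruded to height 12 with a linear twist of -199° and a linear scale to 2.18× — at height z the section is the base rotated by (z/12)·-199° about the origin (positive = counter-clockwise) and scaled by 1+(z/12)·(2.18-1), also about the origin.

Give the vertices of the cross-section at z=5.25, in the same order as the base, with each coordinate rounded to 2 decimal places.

t = z/height = 5.25/12 = 0.4375
s = 1 + (scale-1)·z/height = 1 + (2.18-1)·5.25/12 = 1.516250
θ = twist·z/height = -199°·5.25/12 = -87.0625° = -1.519527 rad
cos θ = 0.051247, sin θ = -0.998686 (intermediates below are computed at full precision and shown rounded to 5 d.p.)
v1: (-2.5,5) → rotate → (4.86531,2.75295) → ×s → (7.37703,4.17416) → (7.38,4.17)
v2: (-0.5,-1) → rotate → (-1.02431,0.44810) → ×s → (-1.55311,0.67943) → (-1.55,0.68)
v3: (3,-1) → rotate → (-0.84495,-3.04730) → ×s → (-1.28115,-4.62048) → (-1.28,-4.62)
v4: (3.5,1.5) → rotate → (1.67739,-3.41853) → ×s → (2.54335,-5.18335) → (2.54,-5.18)
v5: (1,4) → rotate → (4.04599,-0.79370) → ×s → (6.13473,-1.20345) → (6.13,-1.20)

Cross-section at z=5.25: (7.38,4.17) (-1.55,0.68) (-1.28,-4.62) (2.54,-5.18) (6.13,-1.20)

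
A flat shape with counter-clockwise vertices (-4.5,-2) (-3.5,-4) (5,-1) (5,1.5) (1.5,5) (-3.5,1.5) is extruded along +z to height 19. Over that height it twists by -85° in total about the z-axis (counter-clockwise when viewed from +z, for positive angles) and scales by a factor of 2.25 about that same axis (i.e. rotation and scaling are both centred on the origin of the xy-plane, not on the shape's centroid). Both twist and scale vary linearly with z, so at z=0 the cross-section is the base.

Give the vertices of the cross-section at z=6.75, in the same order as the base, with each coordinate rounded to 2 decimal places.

Cross-section at z=6.75: (-7.07,0.77) (-7.27,-2.45) (5.51,-4.88) (7.33,-1.76) (5.50,5.15) (-3.28,4.41)

t = z/height = 6.75/19 = 0.355263
s = 1 + (scale-1)·z/height = 1 + (2.25-1)·6.75/19 = 1.444079
θ = twist·z/height = -85°·6.75/19 = -30.1974° = -0.527044 rad
cos θ = 0.864298, sin θ = -0.502980 (intermediates below are computed at full precision and shown rounded to 5 d.p.)
v1: (-4.5,-2) → rotate → (-4.89530,0.53482) → ×s → (-7.06920,0.77232) → (-7.07,0.77)
v2: (-3.5,-4) → rotate → (-5.03696,-1.69676) → ×s → (-7.27377,-2.45026) → (-7.27,-2.45)
v3: (5,-1) → rotate → (3.81851,-3.37920) → ×s → (5.51423,-4.87983) → (5.51,-4.88)
v4: (5,1.5) → rotate → (5.07596,-1.21845) → ×s → (7.33009,-1.75954) → (7.33,-1.76)
v5: (1.5,5) → rotate → (3.81135,3.56702) → ×s → (5.50389,5.15106) → (5.50,5.15)
v6: (-3.5,1.5) → rotate → (-2.27057,3.05688) → ×s → (-3.27889,4.41437) → (-3.28,4.41)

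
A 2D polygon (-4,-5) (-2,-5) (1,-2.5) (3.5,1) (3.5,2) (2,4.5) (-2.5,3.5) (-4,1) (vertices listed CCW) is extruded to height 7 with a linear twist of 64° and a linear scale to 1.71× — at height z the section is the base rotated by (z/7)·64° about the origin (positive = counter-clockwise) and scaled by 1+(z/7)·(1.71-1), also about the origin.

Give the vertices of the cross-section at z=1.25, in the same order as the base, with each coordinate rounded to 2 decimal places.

t = z/height = 1.25/7 = 0.178571
s = 1 + (scale-1)·z/height = 1 + (1.71-1)·1.25/7 = 1.126786
θ = twist·z/height = 64°·1.25/7 = 11.4286° = 0.199466 rad
cos θ = 0.980172, sin θ = 0.198146 (intermediates below are computed at full precision and shown rounded to 5 d.p.)
v1: (-4,-5) → rotate → (-2.92996,-5.69345) → ×s → (-3.30144,-6.41529) → (-3.30,-6.42)
v2: (-2,-5) → rotate → (-0.96961,-5.29715) → ×s → (-1.09255,-5.96876) → (-1.09,-5.97)
v3: (1,-2.5) → rotate → (1.47554,-2.25229) → ×s → (1.66261,-2.53784) → (1.66,-2.54)
v4: (3.5,1) → rotate → (3.23246,1.67368) → ×s → (3.64229,1.88588) → (3.64,1.89)
v5: (3.5,2) → rotate → (3.03431,2.65386) → ×s → (3.41902,2.99033) → (3.42,2.99)
v6: (2,4.5) → rotate → (1.06869,4.80707) → ×s → (1.20418,5.41654) → (1.20,5.42)
v7: (-2.5,3.5) → rotate → (-3.14394,2.93524) → ×s → (-3.54255,3.30738) → (-3.54,3.31)
v8: (-4,1) → rotate → (-4.11884,0.18759) → ×s → (-4.64105,0.21137) → (-4.64,0.21)

Cross-section at z=1.25: (-3.30,-6.42) (-1.09,-5.97) (1.66,-2.54) (3.64,1.89) (3.42,2.99) (1.20,5.42) (-3.54,3.31) (-4.64,0.21)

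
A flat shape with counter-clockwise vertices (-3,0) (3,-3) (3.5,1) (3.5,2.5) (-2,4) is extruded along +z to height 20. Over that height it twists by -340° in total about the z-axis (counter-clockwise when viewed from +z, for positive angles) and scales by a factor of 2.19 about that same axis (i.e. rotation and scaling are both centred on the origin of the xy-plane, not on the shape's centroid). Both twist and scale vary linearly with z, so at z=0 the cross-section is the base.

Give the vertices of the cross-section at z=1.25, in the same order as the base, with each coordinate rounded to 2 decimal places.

t = z/height = 1.25/20 = 0.0625
s = 1 + (scale-1)·z/height = 1 + (2.19-1)·1.25/20 = 1.074375
θ = twist·z/height = -340°·1.25/20 = -21.2500° = -0.370882 rad
cos θ = 0.932008, sin θ = -0.362438 (intermediates below are computed at full precision and shown rounded to 5 d.p.)
v1: (-3,0) → rotate → (-2.79602,1.08731) → ×s → (-3.00398,1.16818) → (-3.00,1.17)
v2: (3,-3) → rotate → (1.70871,-3.88334) → ×s → (1.83579,-4.17216) → (1.84,-4.17)
v3: (3.5,1) → rotate → (3.62447,-0.33653) → ×s → (3.89404,-0.36155) → (3.89,-0.36)
v4: (3.5,2.5) → rotate → (4.16812,1.06149) → ×s → (4.47813,1.14043) → (4.48,1.14)
v5: (-2,4) → rotate → (-0.41426,4.45291) → ×s → (-0.44507,4.78409) → (-0.45,4.78)

Cross-section at z=1.25: (-3.00,1.17) (1.84,-4.17) (3.89,-0.36) (4.48,1.14) (-0.45,4.78)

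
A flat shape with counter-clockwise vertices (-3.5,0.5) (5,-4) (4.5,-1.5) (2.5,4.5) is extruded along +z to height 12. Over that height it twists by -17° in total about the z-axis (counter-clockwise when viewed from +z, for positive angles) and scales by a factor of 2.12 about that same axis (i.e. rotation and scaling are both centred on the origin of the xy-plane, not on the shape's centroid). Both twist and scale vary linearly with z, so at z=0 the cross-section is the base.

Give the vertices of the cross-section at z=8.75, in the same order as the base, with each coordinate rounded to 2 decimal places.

t = z/height = 8.75/12 = 0.729167
s = 1 + (scale-1)·z/height = 1 + (2.12-1)·8.75/12 = 1.816667
θ = twist·z/height = -17°·8.75/12 = -12.3958° = -0.216348 rad
cos θ = 0.976688, sin θ = -0.214664 (intermediates below are computed at full precision and shown rounded to 5 d.p.)
v1: (-3.5,0.5) → rotate → (-3.31108,1.23967) → ×s → (-6.01512,2.25207) → (-6.02,2.25)
v2: (5,-4) → rotate → (4.02478,-4.98007) → ×s → (7.31169,-9.04713) → (7.31,-9.05)
v3: (4.5,-1.5) → rotate → (4.07310,-2.43102) → ×s → (7.39946,-4.41636) → (7.40,-4.42)
v4: (2.5,4.5) → rotate → (3.40771,3.85843) → ×s → (6.19067,7.00949) → (6.19,7.01)

Cross-section at z=8.75: (-6.02,2.25) (7.31,-9.05) (7.40,-4.42) (6.19,7.01)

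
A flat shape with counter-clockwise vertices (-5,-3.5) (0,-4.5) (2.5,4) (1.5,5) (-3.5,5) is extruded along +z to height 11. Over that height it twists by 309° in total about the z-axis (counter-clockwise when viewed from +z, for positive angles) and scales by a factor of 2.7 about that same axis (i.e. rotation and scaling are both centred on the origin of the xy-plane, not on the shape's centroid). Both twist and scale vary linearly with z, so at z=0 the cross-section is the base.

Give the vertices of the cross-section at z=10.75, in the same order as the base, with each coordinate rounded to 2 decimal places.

Cross-section at z=10.75: (-14.95,6.35) (-10.16,-6.34) (12.55,-0.01) (13.40,3.66) (6.35,14.95)

t = z/height = 10.75/11 = 0.977273
s = 1 + (scale-1)·z/height = 1 + (2.7-1)·10.75/11 = 2.661364
θ = twist·z/height = 309°·10.75/11 = 301.9773° = 5.270498 rad
cos θ = 0.529583, sin θ = -0.848258 (intermediates below are computed at full precision and shown rounded to 5 d.p.)
v1: (-5,-3.5) → rotate → (-5.61682,2.38775) → ×s → (-14.94840,6.35467) → (-14.95,6.35)
v2: (0,-4.5) → rotate → (-3.81716,-2.38312) → ×s → (-10.15886,-6.34236) → (-10.16,-6.34)
v3: (2.5,4) → rotate → (4.71699,-0.00231) → ×s → (12.55363,-0.00616) → (12.55,-0.01)
v4: (1.5,5) → rotate → (5.03567,1.37553) → ×s → (13.40174,3.66078) → (13.40,3.66)
v5: (-3.5,5) → rotate → (2.38775,5.61682) → ×s → (6.35467,14.94840) → (6.35,14.95)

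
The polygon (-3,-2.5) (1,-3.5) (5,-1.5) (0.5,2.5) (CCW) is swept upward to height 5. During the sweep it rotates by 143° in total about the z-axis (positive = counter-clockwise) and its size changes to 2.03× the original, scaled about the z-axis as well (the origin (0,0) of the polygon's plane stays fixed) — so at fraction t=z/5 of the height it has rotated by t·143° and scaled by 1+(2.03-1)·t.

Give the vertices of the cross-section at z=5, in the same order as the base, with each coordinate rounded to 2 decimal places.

t = z/height = 5/5 = 1
s = 1 + (scale-1)·z/height = 1 + (2.03-1)·5/5 = 2.030000
θ = twist·z/height = 143°·5/5 = 143.0000° = 2.495821 rad
cos θ = -0.798636, sin θ = 0.601815 (intermediates below are computed at full precision and shown rounded to 5 d.p.)
v1: (-3,-2.5) → rotate → (3.90044,0.19114) → ×s → (7.91790,0.38802) → (7.92,0.39)
v2: (1,-3.5) → rotate → (1.30772,3.39704) → ×s → (2.65467,6.89599) → (2.65,6.90)
v3: (5,-1.5) → rotate → (-3.09046,4.20703) → ×s → (-6.27362,8.54027) → (-6.27,8.54)
v4: (0.5,2.5) → rotate → (-1.90386,-1.69568) → ×s → (-3.86483,-3.44223) → (-3.86,-3.44)

Cross-section at z=5: (7.92,0.39) (2.65,6.90) (-6.27,8.54) (-3.86,-3.44)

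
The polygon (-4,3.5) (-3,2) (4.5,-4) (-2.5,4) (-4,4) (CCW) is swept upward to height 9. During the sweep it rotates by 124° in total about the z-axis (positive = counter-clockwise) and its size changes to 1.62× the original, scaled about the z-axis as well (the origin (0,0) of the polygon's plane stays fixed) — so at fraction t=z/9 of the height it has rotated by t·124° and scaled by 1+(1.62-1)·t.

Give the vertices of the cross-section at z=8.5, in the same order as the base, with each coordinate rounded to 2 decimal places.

Cross-section at z=8.5: (-2.05,-8.17) (-0.65,-5.68) (2.39,9.24) (-3.84,-6.42) (-2.76,-8.54)

t = z/height = 8.5/9 = 0.944444
s = 1 + (scale-1)·z/height = 1 + (1.62-1)·8.5/9 = 1.585556
θ = twist·z/height = 124°·8.5/9 = 117.1111° = 2.043974 rad
cos θ = -0.455718, sin θ = 0.890124 (intermediates below are computed at full precision and shown rounded to 5 d.p.)
v1: (-4,3.5) → rotate → (-1.29257,-5.15551) → ×s → (-2.04943,-8.17435) → (-2.05,-8.17)
v2: (-3,2) → rotate → (-0.41310,-3.58181) → ×s → (-0.65499,-5.67916) → (-0.65,-5.68)
v3: (4.5,-4) → rotate → (1.50977,5.82843) → ×s → (2.39382,9.24130) → (2.39,9.24)
v4: (-2.5,4) → rotate → (-2.42120,-4.04818) → ×s → (-3.83895,-6.41862) → (-3.84,-6.42)
v5: (-4,4) → rotate → (-1.73763,-5.38337) → ×s → (-2.75511,-8.53563) → (-2.76,-8.54)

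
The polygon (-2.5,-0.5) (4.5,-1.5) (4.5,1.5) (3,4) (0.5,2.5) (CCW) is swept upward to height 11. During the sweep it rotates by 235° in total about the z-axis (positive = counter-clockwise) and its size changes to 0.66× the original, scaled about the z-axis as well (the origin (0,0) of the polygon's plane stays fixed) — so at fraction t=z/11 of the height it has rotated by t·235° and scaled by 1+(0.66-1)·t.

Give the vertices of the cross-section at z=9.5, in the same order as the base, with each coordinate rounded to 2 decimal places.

t = z/height = 9.5/11 = 0.863636
s = 1 + (scale-1)·z/height = 1 + (0.66-1)·9.5/11 = 0.706364
θ = twist·z/height = 235°·9.5/11 = 202.9545° = 3.542225 rad
cos θ = -0.920815, sin θ = -0.390001 (intermediates below are computed at full precision and shown rounded to 5 d.p.)
v1: (-2.5,-0.5) → rotate → (2.10704,1.43541) → ×s → (1.48833,1.01392) → (1.49,1.01)
v2: (4.5,-1.5) → rotate → (-4.72867,-0.37378) → ×s → (-3.34016,-0.26403) → (-3.34,-0.26)
v3: (4.5,1.5) → rotate → (-3.55866,-3.13623) → ×s → (-2.51371,-2.21532) → (-2.51,-2.22)
v4: (3,4) → rotate → (-1.20244,-4.85326) → ×s → (-0.84936,-3.42817) → (-0.85,-3.43)
v5: (0.5,2.5) → rotate → (0.51459,-2.49704) → ×s → (0.36349,-1.76382) → (0.36,-1.76)

Cross-section at z=9.5: (1.49,1.01) (-3.34,-0.26) (-2.51,-2.22) (-0.85,-3.43) (0.36,-1.76)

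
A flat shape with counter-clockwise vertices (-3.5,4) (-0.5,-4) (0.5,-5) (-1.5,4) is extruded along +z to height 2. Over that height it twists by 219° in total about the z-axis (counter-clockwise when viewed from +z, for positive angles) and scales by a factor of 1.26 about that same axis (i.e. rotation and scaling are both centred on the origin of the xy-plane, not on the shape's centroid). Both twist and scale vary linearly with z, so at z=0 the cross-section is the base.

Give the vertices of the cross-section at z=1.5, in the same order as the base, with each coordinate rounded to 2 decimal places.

t = z/height = 1.5/2 = 0.75
s = 1 + (scale-1)·z/height = 1 + (1.26-1)·1.5/2 = 1.195000
θ = twist·z/height = 219°·1.5/2 = 164.2500° = 2.866703 rad
cos θ = -0.962455, sin θ = 0.271440 (intermediates below are computed at full precision and shown rounded to 5 d.p.)
v1: (-3.5,4) → rotate → (2.28283,-4.79986) → ×s → (2.72798,-5.73584) → (2.73,-5.74)
v2: (-0.5,-4) → rotate → (1.56699,3.71410) → ×s → (1.87255,4.43835) → (1.87,4.44)
v3: (0.5,-5) → rotate → (0.87597,4.94800) → ×s → (1.04679,5.91286) → (1.05,5.91)
v4: (-1.5,4) → rotate → (0.35792,-4.25698) → ×s → (0.42772,-5.08709) → (0.43,-5.09)

Cross-section at z=1.5: (2.73,-5.74) (1.87,4.44) (1.05,5.91) (0.43,-5.09)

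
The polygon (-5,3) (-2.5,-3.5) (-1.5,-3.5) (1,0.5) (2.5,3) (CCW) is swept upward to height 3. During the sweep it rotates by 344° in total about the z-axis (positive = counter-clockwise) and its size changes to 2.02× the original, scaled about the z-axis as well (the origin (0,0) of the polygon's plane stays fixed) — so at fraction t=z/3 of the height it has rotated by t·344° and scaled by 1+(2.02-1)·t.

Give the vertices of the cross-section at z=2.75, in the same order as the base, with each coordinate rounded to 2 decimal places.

Cross-section at z=2.75: (-2.80,10.93) (-8.20,-1.42) (-6.83,-2.78) (2.06,-0.67) (7.52,0.73)

t = z/height = 2.75/3 = 0.916667
s = 1 + (scale-1)·z/height = 1 + (2.02-1)·2.75/3 = 1.935000
θ = twist·z/height = 344°·2.75/3 = 315.3333° = 5.503605 rad
cos θ = 0.711209, sin θ = -0.702981 (intermediates below are computed at full precision and shown rounded to 5 d.p.)
v1: (-5,3) → rotate → (-1.44710,5.64853) → ×s → (-2.80014,10.92991) → (-2.80,10.93)
v2: (-2.5,-3.5) → rotate → (-4.23846,-0.73178) → ×s → (-8.20141,-1.41599) → (-8.20,-1.42)
v3: (-1.5,-3.5) → rotate → (-3.52725,-1.43476) → ×s → (-6.82522,-2.77626) → (-6.83,-2.78)
v4: (1,0.5) → rotate → (1.06270,-0.34738) → ×s → (2.05632,-0.67217) → (2.06,-0.67)
v5: (2.5,3) → rotate → (3.88696,0.37617) → ×s → (7.52128,0.72789) → (7.52,0.73)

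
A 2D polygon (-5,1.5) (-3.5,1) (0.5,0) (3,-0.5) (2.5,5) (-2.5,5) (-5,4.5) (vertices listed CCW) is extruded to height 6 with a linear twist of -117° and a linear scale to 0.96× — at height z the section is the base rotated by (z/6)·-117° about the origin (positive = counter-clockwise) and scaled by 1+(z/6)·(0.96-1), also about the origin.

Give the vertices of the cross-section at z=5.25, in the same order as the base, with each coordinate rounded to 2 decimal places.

Cross-section at z=5.25: (2.45,4.40) (1.67,3.09) (-0.10,-0.47) (-1.09,-2.72) (4.20,-3.39) (5.23,1.32) (5.28,3.78)

t = z/height = 5.25/6 = 0.875
s = 1 + (scale-1)·z/height = 1 + (0.96-1)·5.25/6 = 0.965000
θ = twist·z/height = -117°·5.25/6 = -102.3750° = -1.786781 rad
cos θ = -0.214309, sin θ = -0.976766 (intermediates below are computed at full precision and shown rounded to 5 d.p.)
v1: (-5,1.5) → rotate → (2.53669,4.56237) → ×s → (2.44791,4.40268) → (2.45,4.40)
v2: (-3.5,1) → rotate → (1.72685,3.20437) → ×s → (1.66641,3.09222) → (1.67,3.09)
v3: (0.5,0) → rotate → (-0.10715,-0.48838) → ×s → (-0.10340,-0.47129) → (-0.10,-0.47)
v4: (3,-0.5) → rotate → (-1.13131,-2.82314) → ×s → (-1.09171,-2.72433) → (-1.09,-2.72)
v5: (2.5,5) → rotate → (4.34806,-3.51346) → ×s → (4.19587,-3.39049) → (4.20,-3.39)
v6: (-2.5,5) → rotate → (5.41960,1.37037) → ×s → (5.22992,1.32241) → (5.23,1.32)
v7: (-5,4.5) → rotate → (5.46699,3.91944) → ×s → (5.27565,3.78226) → (5.28,3.78)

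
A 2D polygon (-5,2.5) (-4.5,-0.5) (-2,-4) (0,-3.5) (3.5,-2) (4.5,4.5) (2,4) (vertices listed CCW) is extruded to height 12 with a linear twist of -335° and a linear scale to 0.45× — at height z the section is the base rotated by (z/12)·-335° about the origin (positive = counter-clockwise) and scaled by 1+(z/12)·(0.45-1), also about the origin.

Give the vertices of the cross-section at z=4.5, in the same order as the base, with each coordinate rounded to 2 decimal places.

Cross-section at z=4.5: (3.92,2.07) (1.76,3.13) (-1.66,3.14) (-2.26,1.62) (-2.91,-1.33) (0.82,-4.98) (1.66,-3.14)

t = z/height = 4.5/12 = 0.375
s = 1 + (scale-1)·z/height = 1 + (0.45-1)·4.5/12 = 0.793750
θ = twist·z/height = -335°·4.5/12 = -125.6250° = -2.192570 rad
cos θ = -0.582478, sin θ = -0.812847 (intermediates below are computed at full precision and shown rounded to 5 d.p.)
v1: (-5,2.5) → rotate → (4.94451,2.60804) → ×s → (3.92470,2.07013) → (3.92,2.07)
v2: (-4.5,-0.5) → rotate → (2.21473,3.94905) → ×s → (1.75794,3.13456) → (1.76,3.13)
v3: (-2,-4) → rotate → (-2.08643,3.95560) → ×s → (-1.65610,3.13976) → (-1.66,3.14)
v4: (0,-3.5) → rotate → (-2.84496,2.03867) → ×s → (-2.25819,1.61820) → (-2.26,1.62)
v5: (3.5,-2) → rotate → (-3.66437,-1.68001) → ×s → (-2.90859,-1.33351) → (-2.91,-1.33)
v6: (4.5,4.5) → rotate → (1.03666,-6.27896) → ×s → (0.82285,-4.98392) → (0.82,-4.98)
v7: (2,4) → rotate → (2.08643,-3.95560) → ×s → (1.65610,-3.13976) → (1.66,-3.14)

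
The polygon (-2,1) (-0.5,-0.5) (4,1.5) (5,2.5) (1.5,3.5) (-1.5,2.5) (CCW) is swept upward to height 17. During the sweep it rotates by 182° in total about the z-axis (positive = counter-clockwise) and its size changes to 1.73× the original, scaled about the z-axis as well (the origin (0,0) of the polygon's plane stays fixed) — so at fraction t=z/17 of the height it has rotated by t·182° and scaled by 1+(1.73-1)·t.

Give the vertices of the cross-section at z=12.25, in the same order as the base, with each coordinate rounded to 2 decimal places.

Cross-section at z=12.25: (0.86,-3.30) (1.08,-0.07) (-5.74,3.09) (-7.89,3.24) (-5.53,-1.79) (-1.37,-4.23)

t = z/height = 12.25/17 = 0.720588
s = 1 + (scale-1)·z/height = 1 + (1.73-1)·12.25/17 = 1.526029
θ = twist·z/height = 182°·12.25/17 = 131.1471° = 2.288948 rad
cos θ = -0.657994, sin θ = 0.753023 (intermediates below are computed at full precision and shown rounded to 5 d.p.)
v1: (-2,1) → rotate → (0.56296,-2.16404) → ×s → (0.85910,-3.30239) → (0.86,-3.30)
v2: (-0.5,-0.5) → rotate → (0.70551,-0.04751) → ×s → (1.07663,-0.07251) → (1.08,-0.07)
v3: (4,1.5) → rotate → (-3.76151,2.02510) → ×s → (-5.74018,3.09037) → (-5.74,3.09)
v4: (5,2.5) → rotate → (-5.17253,2.12013) → ×s → (-7.89343,3.23538) → (-7.89,3.24)
v5: (1.5,3.5) → rotate → (-3.62257,-1.17344) → ×s → (-5.52815,-1.79071) → (-5.53,-1.79)
v6: (-1.5,2.5) → rotate → (-0.89557,-2.77452) → ×s → (-1.36666,-4.23400) → (-1.37,-4.23)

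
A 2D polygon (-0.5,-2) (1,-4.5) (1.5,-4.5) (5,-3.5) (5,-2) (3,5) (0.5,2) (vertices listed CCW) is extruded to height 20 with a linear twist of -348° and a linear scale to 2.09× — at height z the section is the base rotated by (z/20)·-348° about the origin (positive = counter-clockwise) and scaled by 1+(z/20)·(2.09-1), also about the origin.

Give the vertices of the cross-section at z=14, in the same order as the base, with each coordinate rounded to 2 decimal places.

t = z/height = 14/20 = 0.7
s = 1 + (scale-1)·z/height = 1 + (2.09-1)·14/20 = 1.763000
θ = twist·z/height = -348°·14/20 = -243.6000° = -4.251622 rad
cos θ = -0.444635, sin θ = 0.895712 (intermediates below are computed at full precision and shown rounded to 5 d.p.)
v1: (-0.5,-2) → rotate → (2.01374,0.44141) → ×s → (3.55023,0.77821) → (3.55,0.78)
v2: (1,-4.5) → rotate → (3.58607,2.89657) → ×s → (6.32224,5.10665) → (6.32,5.11)
v3: (1.5,-4.5) → rotate → (3.36375,3.34443) → ×s → (5.93029,5.89622) → (5.93,5.90)
v4: (5,-3.5) → rotate → (0.91182,6.03478) → ×s → (1.60753,10.63932) → (1.61,10.64)
v5: (5,-2) → rotate → (-0.43175,5.36783) → ×s → (-0.76118,9.46348) → (-0.76,9.46)
v6: (3,5) → rotate → (-5.81246,0.46396) → ×s → (-10.24737,0.81796) → (-10.25,0.82)
v7: (0.5,2) → rotate → (-2.01374,-0.44141) → ×s → (-3.55023,-0.77821) → (-3.55,-0.78)

Cross-section at z=14: (3.55,0.78) (6.32,5.11) (5.93,5.90) (1.61,10.64) (-0.76,9.46) (-10.25,0.82) (-3.55,-0.78)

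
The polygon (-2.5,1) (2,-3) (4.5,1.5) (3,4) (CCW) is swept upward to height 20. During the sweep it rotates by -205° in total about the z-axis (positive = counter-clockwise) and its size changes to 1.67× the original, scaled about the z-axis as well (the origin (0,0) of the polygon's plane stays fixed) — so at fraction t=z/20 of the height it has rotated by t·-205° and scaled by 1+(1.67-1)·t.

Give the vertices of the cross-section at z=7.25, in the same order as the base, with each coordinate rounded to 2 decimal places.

Cross-section at z=7.25: (0.36,3.33) (-2.92,-3.40) (3.31,-4.88) (5.79,-2.25)

t = z/height = 7.25/20 = 0.3625
s = 1 + (scale-1)·z/height = 1 + (1.67-1)·7.25/20 = 1.242875
θ = twist·z/height = -205°·7.25/20 = -74.3125° = -1.296998 rad
cos θ = 0.270390, sin θ = -0.962751 (intermediates below are computed at full precision and shown rounded to 5 d.p.)
v1: (-2.5,1) → rotate → (0.28677,2.67727) → ×s → (0.35643,3.32751) → (0.36,3.33)
v2: (2,-3) → rotate → (-2.34747,-2.73667) → ×s → (-2.91761,-3.40134) → (-2.92,-3.40)
v3: (4.5,1.5) → rotate → (2.66088,-3.92679) → ×s → (3.30714,-4.88051) → (3.31,-4.88)
v4: (3,4) → rotate → (4.66217,-1.80669) → ×s → (5.79450,-2.24549) → (5.79,-2.25)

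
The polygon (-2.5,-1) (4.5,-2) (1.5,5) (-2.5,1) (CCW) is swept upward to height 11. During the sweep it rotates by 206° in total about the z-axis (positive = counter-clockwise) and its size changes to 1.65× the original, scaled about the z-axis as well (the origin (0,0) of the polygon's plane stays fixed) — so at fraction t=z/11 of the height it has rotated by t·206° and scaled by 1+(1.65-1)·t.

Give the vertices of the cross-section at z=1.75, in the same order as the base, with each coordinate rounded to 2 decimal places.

Cross-section at z=1.75: (-1.72,-2.42) (5.37,0.83) (-1.59,5.53) (-2.92,-0.57)

t = z/height = 1.75/11 = 0.159091
s = 1 + (scale-1)·z/height = 1 + (1.65-1)·1.75/11 = 1.103409
θ = twist·z/height = 206°·1.75/11 = 32.7727° = 0.571992 rad
cos θ = 0.840824, sin θ = 0.541308 (intermediates below are computed at full precision and shown rounded to 5 d.p.)
v1: (-2.5,-1) → rotate → (-1.56075,-2.19409) → ×s → (-1.72215,-2.42098) → (-1.72,-2.42)
v2: (4.5,-2) → rotate → (4.86633,0.75424) → ×s → (5.36955,0.83223) → (5.37,0.83)
v3: (1.5,5) → rotate → (-1.44530,5.01608) → ×s → (-1.59476,5.53479) → (-1.59,5.53)
v4: (-2.5,1) → rotate → (-2.64337,-0.51245) → ×s → (-2.91672,-0.56544) → (-2.92,-0.57)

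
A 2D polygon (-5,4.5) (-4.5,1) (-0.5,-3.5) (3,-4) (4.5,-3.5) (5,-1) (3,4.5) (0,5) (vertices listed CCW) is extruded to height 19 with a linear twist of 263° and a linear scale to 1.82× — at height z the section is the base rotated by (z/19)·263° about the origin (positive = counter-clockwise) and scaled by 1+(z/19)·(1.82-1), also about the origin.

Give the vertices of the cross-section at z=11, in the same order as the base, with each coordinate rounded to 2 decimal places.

Cross-section at z=11: (3.44,-9.31) (5.19,-4.39) (3.05,4.23) (-1.17,7.28) (-3.47,7.66) (-5.84,4.74) (-7.00,-3.81) (-3.43,-6.53)

t = z/height = 11/19 = 0.578947
s = 1 + (scale-1)·z/height = 1 + (1.82-1)·11/19 = 1.474737
θ = twist·z/height = 263°·11/19 = 152.2632° = 2.657493 rad
cos θ = -0.885095, sin θ = 0.465411 (intermediates below are computed at full precision and shown rounded to 5 d.p.)
v1: (-5,4.5) → rotate → (2.33112,-6.30998) → ×s → (3.43779,-9.30556) → (3.44,-9.31)
v2: (-4.5,1) → rotate → (3.51751,-2.97945) → ×s → (5.18741,-4.39390) → (5.19,-4.39)
v3: (-0.5,-3.5) → rotate → (2.07149,2.86513) → ×s → (3.05490,4.22531) → (3.05,4.23)
v4: (3,-4) → rotate → (-0.79364,4.93661) → ×s → (-1.17041,7.28020) → (-1.17,7.28)
v5: (4.5,-3.5) → rotate → (-2.35399,5.19218) → ×s → (-3.47151,7.65710) → (-3.47,7.66)
v6: (5,-1) → rotate → (-3.96006,3.21215) → ×s → (-5.84005,4.73708) → (-5.84,4.74)
v7: (3,4.5) → rotate → (-4.74963,-2.58669) → ×s → (-7.00446,-3.81469) → (-7.00,-3.81)
v8: (0,5) → rotate → (-2.32706,-4.42547) → ×s → (-3.43180,-6.52641) → (-3.43,-6.53)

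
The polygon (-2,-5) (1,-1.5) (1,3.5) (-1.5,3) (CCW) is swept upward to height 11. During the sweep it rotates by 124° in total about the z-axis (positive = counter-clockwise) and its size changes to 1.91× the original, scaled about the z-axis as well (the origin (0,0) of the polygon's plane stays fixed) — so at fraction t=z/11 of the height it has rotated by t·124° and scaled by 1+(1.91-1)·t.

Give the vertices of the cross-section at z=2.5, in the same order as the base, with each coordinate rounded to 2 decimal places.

t = z/height = 2.5/11 = 0.227273
s = 1 + (scale-1)·z/height = 1 + (1.91-1)·2.5/11 = 1.206818
θ = twist·z/height = 124°·2.5/11 = 28.1818° = 0.491866 rad
cos θ = 0.881453, sin θ = 0.472271 (intermediates below are computed at full precision and shown rounded to 5 d.p.)
v1: (-2,-5) → rotate → (0.59845,-5.35181) → ×s → (0.72222,-6.45866) → (0.72,-6.46)
v2: (1,-1.5) → rotate → (1.58986,-0.84991) → ×s → (1.91867,-1.02569) → (1.92,-1.03)
v3: (1,3.5) → rotate → (-0.77150,3.55736) → ×s → (-0.93105,4.29308) → (-0.93,4.29)
v4: (-1.5,3) → rotate → (-2.73899,1.93595) → ×s → (-3.30547,2.33634) → (-3.31,2.34)

Cross-section at z=2.5: (0.72,-6.46) (1.92,-1.03) (-0.93,4.29) (-3.31,2.34)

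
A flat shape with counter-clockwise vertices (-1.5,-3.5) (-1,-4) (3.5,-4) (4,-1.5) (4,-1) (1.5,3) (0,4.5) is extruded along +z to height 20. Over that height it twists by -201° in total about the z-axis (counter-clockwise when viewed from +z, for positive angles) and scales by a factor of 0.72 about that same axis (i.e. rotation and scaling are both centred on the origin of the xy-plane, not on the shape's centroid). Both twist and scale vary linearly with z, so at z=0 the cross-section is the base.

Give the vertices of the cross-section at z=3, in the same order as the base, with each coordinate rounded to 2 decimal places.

t = z/height = 3/20 = 0.15
s = 1 + (scale-1)·z/height = 1 + (0.72-1)·3/20 = 0.958000
θ = twist·z/height = -201°·3/20 = -30.1500° = -0.526217 rad
cos θ = 0.864713, sin θ = -0.502266 (intermediates below are computed at full precision and shown rounded to 5 d.p.)
v1: (-1.5,-3.5) → rotate → (-3.05500,-2.27310) → ×s → (-2.92669,-2.17763) → (-2.93,-2.18)
v2: (-1,-4) → rotate → (-2.87378,-2.95659) → ×s → (-2.75308,-2.83241) → (-2.75,-2.83)
v3: (3.5,-4) → rotate → (1.01743,-5.21678) → ×s → (0.97470,-4.99768) → (0.97,-5.00)
v4: (4,-1.5) → rotate → (2.70546,-3.30613) → ×s → (2.59183,-3.16727) → (2.59,-3.17)
v5: (4,-1) → rotate → (2.95659,-2.87378) → ×s → (2.83241,-2.75308) → (2.83,-2.75)
v6: (1.5,3) → rotate → (2.80387,1.84074) → ×s → (2.68610,1.76343) → (2.69,1.76)
v7: (0,4.5) → rotate → (2.26019,3.89121) → ×s → (2.16527,3.72778) → (2.17,3.73)

Cross-section at z=3: (-2.93,-2.18) (-2.75,-2.83) (0.97,-5.00) (2.59,-3.17) (2.83,-2.75) (2.69,1.76) (2.17,3.73)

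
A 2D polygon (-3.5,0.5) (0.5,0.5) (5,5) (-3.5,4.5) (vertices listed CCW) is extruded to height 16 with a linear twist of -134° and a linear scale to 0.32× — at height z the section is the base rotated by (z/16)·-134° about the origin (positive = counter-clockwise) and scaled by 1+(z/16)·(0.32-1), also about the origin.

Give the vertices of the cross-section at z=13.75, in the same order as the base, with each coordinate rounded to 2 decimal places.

t = z/height = 13.75/16 = 0.859375
s = 1 + (scale-1)·z/height = 1 + (0.32-1)·13.75/16 = 0.415625
θ = twist·z/height = -134°·13.75/16 = -115.1563° = -2.009856 rad
cos θ = -0.425088, sin θ = -0.905152 (intermediates below are computed at full precision and shown rounded to 5 d.p.)
v1: (-3.5,0.5) → rotate → (1.94038,2.95549) → ×s → (0.80647,1.22837) → (0.81,1.23)
v2: (0.5,0.5) → rotate → (0.24003,-0.66512) → ×s → (0.09976,-0.27644) → (0.10,-0.28)
v3: (5,5) → rotate → (2.40032,-6.65120) → ×s → (0.99763,-2.76441) → (1.00,-2.76)
v4: (-3.5,4.5) → rotate → (5.56099,1.25513) → ×s → (2.31129,0.52167) → (2.31,0.52)

Cross-section at z=13.75: (0.81,1.23) (0.10,-0.28) (1.00,-2.76) (2.31,0.52)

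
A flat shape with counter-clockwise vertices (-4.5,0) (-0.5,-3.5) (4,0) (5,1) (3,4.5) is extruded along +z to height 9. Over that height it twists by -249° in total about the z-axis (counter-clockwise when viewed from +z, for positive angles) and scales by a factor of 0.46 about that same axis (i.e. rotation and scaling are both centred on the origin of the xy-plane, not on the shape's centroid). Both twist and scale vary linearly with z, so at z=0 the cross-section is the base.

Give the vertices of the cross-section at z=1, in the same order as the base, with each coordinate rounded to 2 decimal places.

Cross-section at z=1: (-3.75,1.96) (-1.94,-2.70) (3.33,-1.75) (4.60,-1.35) (4.46,2.44)

t = z/height = 1/9 = 0.111111
s = 1 + (scale-1)·z/height = 1 + (0.46-1)·1/9 = 0.940000
θ = twist·z/height = -249°·1/9 = -27.6667° = -0.482874 rad
cos θ = 0.885664, sin θ = -0.464327 (intermediates below are computed at full precision and shown rounded to 5 d.p.)
v1: (-4.5,0) → rotate → (-3.98549,2.08947) → ×s → (-3.74636,1.96410) → (-3.75,1.96)
v2: (-0.5,-3.5) → rotate → (-2.06798,-2.86766) → ×s → (-1.94390,-2.69560) → (-1.94,-2.70)
v3: (4,0) → rotate → (3.54266,-1.85731) → ×s → (3.33010,-1.74587) → (3.33,-1.75)
v4: (5,1) → rotate → (4.89265,-1.43597) → ×s → (4.59909,-1.34981) → (4.60,-1.35)
v5: (3,4.5) → rotate → (4.74646,2.59251) → ×s → (4.46167,2.43696) → (4.46,2.44)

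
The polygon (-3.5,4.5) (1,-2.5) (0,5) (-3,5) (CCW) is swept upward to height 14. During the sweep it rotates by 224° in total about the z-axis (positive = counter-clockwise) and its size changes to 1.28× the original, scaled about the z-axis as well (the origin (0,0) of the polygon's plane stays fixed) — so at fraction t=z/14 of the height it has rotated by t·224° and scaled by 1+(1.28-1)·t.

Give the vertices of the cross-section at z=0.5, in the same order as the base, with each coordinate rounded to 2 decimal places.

t = z/height = 0.5/14 = 0.0357143
s = 1 + (scale-1)·z/height = 1 + (1.28-1)·0.5/14 = 1.010000
θ = twist·z/height = 224°·0.5/14 = 8.0000° = 0.139626 rad
cos θ = 0.990268, sin θ = 0.139173 (intermediates below are computed at full precision and shown rounded to 5 d.p.)
v1: (-3.5,4.5) → rotate → (-4.09222,3.96910) → ×s → (-4.13314,4.00879) → (-4.13,4.01)
v2: (1,-2.5) → rotate → (1.33820,-2.33650) → ×s → (1.35158,-2.35986) → (1.35,-2.36)
v3: (0,5) → rotate → (-0.69587,4.95134) → ×s → (-0.70282,5.00085) → (-0.70,5.00)
v4: (-3,5) → rotate → (-3.66667,4.53382) → ×s → (-3.70334,4.57916) → (-3.70,4.58)

Cross-section at z=0.5: (-4.13,4.01) (1.35,-2.36) (-0.70,5.00) (-3.70,4.58)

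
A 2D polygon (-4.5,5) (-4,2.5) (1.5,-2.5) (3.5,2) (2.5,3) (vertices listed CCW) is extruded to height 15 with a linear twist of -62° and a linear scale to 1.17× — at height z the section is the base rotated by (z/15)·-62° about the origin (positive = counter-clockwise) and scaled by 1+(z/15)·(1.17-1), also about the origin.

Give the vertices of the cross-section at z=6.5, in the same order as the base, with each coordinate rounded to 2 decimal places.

t = z/height = 6.5/15 = 0.433333
s = 1 + (scale-1)·z/height = 1 + (1.17-1)·6.5/15 = 1.073667
θ = twist·z/height = -62°·6.5/15 = -26.8667° = -0.468912 rad
cos θ = 0.892061, sin θ = -0.451916 (intermediates below are computed at full precision and shown rounded to 5 d.p.)
v1: (-4.5,5) → rotate → (-1.75469,6.49392) → ×s → (-1.88396,6.97231) → (-1.88,6.97)
v2: (-4,2.5) → rotate → (-2.43845,4.03781) → ×s → (-2.61809,4.33527) → (-2.62,4.34)
v3: (1.5,-2.5) → rotate → (0.20830,-2.90803) → ×s → (0.22365,-3.12225) → (0.22,-3.12)
v4: (3.5,2) → rotate → (4.02604,0.20242) → ×s → (4.32263,0.21733) → (4.32,0.22)
v5: (2.5,3) → rotate → (3.58590,1.54639) → ×s → (3.85006,1.66031) → (3.85,1.66)

Cross-section at z=6.5: (-1.88,6.97) (-2.62,4.34) (0.22,-3.12) (4.32,0.22) (3.85,1.66)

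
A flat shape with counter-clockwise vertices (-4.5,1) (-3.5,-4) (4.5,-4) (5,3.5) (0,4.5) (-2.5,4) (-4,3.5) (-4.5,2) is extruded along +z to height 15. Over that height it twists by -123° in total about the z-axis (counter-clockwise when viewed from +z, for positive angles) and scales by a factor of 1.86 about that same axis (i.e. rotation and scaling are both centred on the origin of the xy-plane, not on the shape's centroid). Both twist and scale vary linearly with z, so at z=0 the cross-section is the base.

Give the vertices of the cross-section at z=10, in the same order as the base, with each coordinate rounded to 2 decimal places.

t = z/height = 10/15 = 0.666667
s = 1 + (scale-1)·z/height = 1 + (1.86-1)·10/15 = 1.573333
θ = twist·z/height = -123°·10/15 = -82.0000° = -1.431170 rad
cos θ = 0.139173, sin θ = -0.990268 (intermediates below are computed at full precision and shown rounded to 5 d.p.)
v1: (-4.5,1) → rotate → (0.36399,4.59538) → ×s → (0.57268,7.23006) → (0.57,7.23)
v2: (-3.5,-4) → rotate → (-4.44818,2.90925) → ×s → (-6.99847,4.57721) → (-7.00,4.58)
v3: (4.5,-4) → rotate → (-3.33479,-5.01290) → ×s → (-5.24674,-7.88696) → (-5.25,-7.89)
v4: (5,3.5) → rotate → (4.16180,-4.46423) → ×s → (6.54790,-7.02373) → (6.55,-7.02)
v5: (0,4.5) → rotate → (4.45621,0.62628) → ×s → (7.01110,0.98535) → (7.01,0.99)
v6: (-2.5,4) → rotate → (3.61314,3.03236) → ×s → (5.68467,4.77092) → (5.68,4.77)
v7: (-4,3.5) → rotate → (2.90925,4.44818) → ×s → (4.57721,6.99847) → (4.58,7.00)
v8: (-4.5,2) → rotate → (1.35426,4.73455) → ×s → (2.13070,7.44903) → (2.13,7.45)

Cross-section at z=10: (0.57,7.23) (-7.00,4.58) (-5.25,-7.89) (6.55,-7.02) (7.01,0.99) (5.68,4.77) (4.58,7.00) (2.13,7.45)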